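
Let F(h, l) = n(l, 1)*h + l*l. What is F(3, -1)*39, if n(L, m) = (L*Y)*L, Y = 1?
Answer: 156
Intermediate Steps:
n(L, m) = L**2 (n(L, m) = (L*1)*L = L*L = L**2)
F(h, l) = l**2 + h*l**2 (F(h, l) = l**2*h + l*l = h*l**2 + l**2 = l**2 + h*l**2)
F(3, -1)*39 = ((-1)**2*(1 + 3))*39 = (1*4)*39 = 4*39 = 156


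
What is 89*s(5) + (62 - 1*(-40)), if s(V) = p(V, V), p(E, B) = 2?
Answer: 280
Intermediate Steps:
s(V) = 2
89*s(5) + (62 - 1*(-40)) = 89*2 + (62 - 1*(-40)) = 178 + (62 + 40) = 178 + 102 = 280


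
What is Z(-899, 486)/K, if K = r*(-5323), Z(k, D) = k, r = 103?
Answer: 899/548269 ≈ 0.0016397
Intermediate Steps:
K = -548269 (K = 103*(-5323) = -548269)
Z(-899, 486)/K = -899/(-548269) = -899*(-1/548269) = 899/548269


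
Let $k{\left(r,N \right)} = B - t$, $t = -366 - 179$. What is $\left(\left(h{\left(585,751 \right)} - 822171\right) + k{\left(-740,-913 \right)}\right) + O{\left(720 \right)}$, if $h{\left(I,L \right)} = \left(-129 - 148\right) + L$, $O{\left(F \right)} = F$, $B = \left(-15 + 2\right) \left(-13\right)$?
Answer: $-820263$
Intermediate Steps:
$t = -545$ ($t = -366 - 179 = -545$)
$B = 169$ ($B = \left(-13\right) \left(-13\right) = 169$)
$k{\left(r,N \right)} = 714$ ($k{\left(r,N \right)} = 169 - -545 = 169 + 545 = 714$)
$h{\left(I,L \right)} = -277 + L$
$\left(\left(h{\left(585,751 \right)} - 822171\right) + k{\left(-740,-913 \right)}\right) + O{\left(720 \right)} = \left(\left(\left(-277 + 751\right) - 822171\right) + 714\right) + 720 = \left(\left(474 - 822171\right) + 714\right) + 720 = \left(-821697 + 714\right) + 720 = -820983 + 720 = -820263$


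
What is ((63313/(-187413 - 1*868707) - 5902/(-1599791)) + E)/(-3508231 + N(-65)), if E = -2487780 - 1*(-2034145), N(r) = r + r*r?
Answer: 766448758538141543/5920377692863915320 ≈ 0.12946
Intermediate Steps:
N(r) = r + r²
E = -453635 (E = -2487780 + 2034145 = -453635)
((63313/(-187413 - 1*868707) - 5902/(-1599791)) + E)/(-3508231 + N(-65)) = ((63313/(-187413 - 1*868707) - 5902/(-1599791)) - 453635)/(-3508231 - 65*(1 - 65)) = ((63313/(-187413 - 868707) - 5902*(-1/1599791)) - 453635)/(-3508231 - 65*(-64)) = ((63313/(-1056120) + 5902/1599791) - 453635)/(-3508231 + 4160) = ((63313*(-1/1056120) + 5902/1599791) - 453635)/(-3504071) = ((-63313/1056120 + 5902/1599791) - 453635)*(-1/3504071) = (-95054347343/1689571270920 - 453635)*(-1/3504071) = -766448758538141543/1689571270920*(-1/3504071) = 766448758538141543/5920377692863915320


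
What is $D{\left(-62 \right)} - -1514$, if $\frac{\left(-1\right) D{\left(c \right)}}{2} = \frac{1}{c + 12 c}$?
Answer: $\frac{610143}{403} \approx 1514.0$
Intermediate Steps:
$D{\left(c \right)} = - \frac{2}{13 c}$ ($D{\left(c \right)} = - \frac{2}{c + 12 c} = - \frac{2}{13 c}$)
$D{\left(-62 \right)} - -1514 = - \frac{2}{13 \left(-62\right)} - -1514 = \left(- \frac{2}{13}\right) \left(- \frac{1}{62}\right) + 1514 = \frac{1}{403} + 1514 = \frac{610143}{403}$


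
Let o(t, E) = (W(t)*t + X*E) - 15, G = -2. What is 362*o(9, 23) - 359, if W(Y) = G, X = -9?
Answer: -87239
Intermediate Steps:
W(Y) = -2
o(t, E) = -15 - 9*E - 2*t (o(t, E) = (-2*t - 9*E) - 15 = (-9*E - 2*t) - 15 = -15 - 9*E - 2*t)
362*o(9, 23) - 359 = 362*(-15 - 9*23 - 2*9) - 359 = 362*(-15 - 207 - 18) - 359 = 362*(-240) - 359 = -86880 - 359 = -87239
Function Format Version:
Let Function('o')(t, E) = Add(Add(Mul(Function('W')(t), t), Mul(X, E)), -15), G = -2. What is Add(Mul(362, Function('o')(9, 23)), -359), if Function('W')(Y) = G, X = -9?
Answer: -87239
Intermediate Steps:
Function('W')(Y) = -2
Function('o')(t, E) = Add(-15, Mul(-9, E), Mul(-2, t)) (Function('o')(t, E) = Add(Add(Mul(-2, t), Mul(-9, E)), -15) = Add(Add(Mul(-9, E), Mul(-2, t)), -15) = Add(-15, Mul(-9, E), Mul(-2, t)))
Add(Mul(362, Function('o')(9, 23)), -359) = Add(Mul(362, Add(-15, Mul(-9, 23), Mul(-2, 9))), -359) = Add(Mul(362, Add(-15, -207, -18)), -359) = Add(Mul(362, -240), -359) = Add(-86880, -359) = -87239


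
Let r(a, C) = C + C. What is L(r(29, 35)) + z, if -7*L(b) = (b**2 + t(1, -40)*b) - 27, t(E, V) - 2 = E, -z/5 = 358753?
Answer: -12561438/7 ≈ -1.7945e+6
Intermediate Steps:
z = -1793765 (z = -5*358753 = -1793765)
r(a, C) = 2*C
t(E, V) = 2 + E
L(b) = 27/7 - 3*b/7 - b**2/7 (L(b) = -((b**2 + (2 + 1)*b) - 27)/7 = -((b**2 + 3*b) - 27)/7 = -(-27 + b**2 + 3*b)/7 = 27/7 - 3*b/7 - b**2/7)
L(r(29, 35)) + z = (27/7 - 6*35/7 - (2*35)**2/7) - 1793765 = (27/7 - 3/7*70 - 1/7*70**2) - 1793765 = (27/7 - 30 - 1/7*4900) - 1793765 = (27/7 - 30 - 700) - 1793765 = -5083/7 - 1793765 = -12561438/7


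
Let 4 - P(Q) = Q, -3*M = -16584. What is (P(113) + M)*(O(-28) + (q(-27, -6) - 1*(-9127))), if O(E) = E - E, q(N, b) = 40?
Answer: 49675973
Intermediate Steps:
M = 5528 (M = -⅓*(-16584) = 5528)
O(E) = 0
P(Q) = 4 - Q
(P(113) + M)*(O(-28) + (q(-27, -6) - 1*(-9127))) = ((4 - 1*113) + 5528)*(0 + (40 - 1*(-9127))) = ((4 - 113) + 5528)*(0 + (40 + 9127)) = (-109 + 5528)*(0 + 9167) = 5419*9167 = 49675973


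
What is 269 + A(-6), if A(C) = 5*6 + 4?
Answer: 303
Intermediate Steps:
A(C) = 34 (A(C) = 30 + 4 = 34)
269 + A(-6) = 269 + 34 = 303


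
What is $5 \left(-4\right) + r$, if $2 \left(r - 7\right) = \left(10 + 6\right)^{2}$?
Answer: $115$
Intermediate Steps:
$r = 135$ ($r = 7 + \frac{\left(10 + 6\right)^{2}}{2} = 7 + \frac{16^{2}}{2} = 7 + \frac{1}{2} \cdot 256 = 7 + 128 = 135$)
$5 \left(-4\right) + r = 5 \left(-4\right) + 135 = -20 + 135 = 115$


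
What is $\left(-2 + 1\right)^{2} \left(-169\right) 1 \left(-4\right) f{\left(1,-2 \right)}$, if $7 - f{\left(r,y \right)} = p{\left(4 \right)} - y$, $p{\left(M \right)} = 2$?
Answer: $2028$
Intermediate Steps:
$f{\left(r,y \right)} = 5 + y$ ($f{\left(r,y \right)} = 7 - \left(2 - y\right) = 7 + \left(-2 + y\right) = 5 + y$)
$\left(-2 + 1\right)^{2} \left(-169\right) 1 \left(-4\right) f{\left(1,-2 \right)} = \left(-2 + 1\right)^{2} \left(-169\right) 1 \left(-4\right) \left(5 - 2\right) = \left(-1\right)^{2} \left(-169\right) \left(\left(-4\right) 3\right) = 1 \left(-169\right) \left(-12\right) = \left(-169\right) \left(-12\right) = 2028$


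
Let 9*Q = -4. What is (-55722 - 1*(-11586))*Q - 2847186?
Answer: -2827570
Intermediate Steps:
Q = -4/9 (Q = (⅑)*(-4) = -4/9 ≈ -0.44444)
(-55722 - 1*(-11586))*Q - 2847186 = (-55722 - 1*(-11586))*(-4/9) - 2847186 = (-55722 + 11586)*(-4/9) - 2847186 = -44136*(-4/9) - 2847186 = 19616 - 2847186 = -2827570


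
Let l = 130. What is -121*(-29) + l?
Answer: 3639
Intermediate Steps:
-121*(-29) + l = -121*(-29) + 130 = 3509 + 130 = 3639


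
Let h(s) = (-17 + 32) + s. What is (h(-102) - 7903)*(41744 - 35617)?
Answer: -48954730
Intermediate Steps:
h(s) = 15 + s
(h(-102) - 7903)*(41744 - 35617) = ((15 - 102) - 7903)*(41744 - 35617) = (-87 - 7903)*6127 = -7990*6127 = -48954730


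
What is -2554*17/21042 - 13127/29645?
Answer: -111667496/44556435 ≈ -2.5062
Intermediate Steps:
-2554*17/21042 - 13127/29645 = -43418*1/21042 - 13127*1/29645 = -21709/10521 - 13127/29645 = -111667496/44556435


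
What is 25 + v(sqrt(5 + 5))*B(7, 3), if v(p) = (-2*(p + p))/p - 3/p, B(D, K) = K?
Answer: 13 - 9*sqrt(10)/10 ≈ 10.154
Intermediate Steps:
v(p) = -4 - 3/p (v(p) = (-4*p)/p - 3/p = -4 - 3/p)
25 + v(sqrt(5 + 5))*B(7, 3) = 25 + (-4 - 3/sqrt(5 + 5))*3 = 25 + (-4 - 3*sqrt(10)/10)*3 = 25 + (-12 - 9*sqrt(10)/10) = 13 - 9*sqrt(10)/10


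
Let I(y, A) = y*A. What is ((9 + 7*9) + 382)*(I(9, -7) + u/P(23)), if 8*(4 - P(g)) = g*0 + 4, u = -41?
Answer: -237442/7 ≈ -33920.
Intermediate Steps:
I(y, A) = A*y
P(g) = 7/2 (P(g) = 4 - (g*0 + 4)/8 = 4 - (0 + 4)/8 = 4 - ⅛*4 = 4 - ½ = 7/2)
((9 + 7*9) + 382)*(I(9, -7) + u/P(23)) = ((9 + 7*9) + 382)*(-7*9 - 41/7/2) = ((9 + 63) + 382)*(-63 - 41*2/7) = (72 + 382)*(-63 - 82/7) = 454*(-523/7) = -237442/7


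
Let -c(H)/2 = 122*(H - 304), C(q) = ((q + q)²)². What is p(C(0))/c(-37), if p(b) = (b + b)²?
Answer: 0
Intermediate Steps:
C(q) = 16*q⁴ (C(q) = ((2*q)²)² = (4*q²)² = 16*q⁴)
c(H) = 74176 - 244*H (c(H) = -244*(H - 304) = -244*(-304 + H) = -2*(-37088 + 122*H) = 74176 - 244*H)
p(b) = 4*b² (p(b) = (2*b)² = 4*b²)
p(C(0))/c(-37) = (4*(16*0⁴)²)/(74176 - 244*(-37)) = (4*(16*0)²)/(74176 + 9028) = (4*0²)/83204 = (4*0)*(1/83204) = 0*(1/83204) = 0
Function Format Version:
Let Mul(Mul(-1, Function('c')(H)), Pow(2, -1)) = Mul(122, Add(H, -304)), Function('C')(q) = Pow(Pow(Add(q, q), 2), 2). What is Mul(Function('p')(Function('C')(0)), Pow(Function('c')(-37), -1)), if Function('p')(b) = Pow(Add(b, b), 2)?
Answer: 0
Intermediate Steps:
Function('C')(q) = Mul(16, Pow(q, 4)) (Function('C')(q) = Pow(Pow(Mul(2, q), 2), 2) = Pow(Mul(4, Pow(q, 2)), 2) = Mul(16, Pow(q, 4)))
Function('c')(H) = Add(74176, Mul(-244, H)) (Function('c')(H) = Mul(-2, Mul(122, Add(H, -304))) = Mul(-2, Mul(122, Add(-304, H))) = Mul(-2, Add(-37088, Mul(122, H))) = Add(74176, Mul(-244, H)))
Function('p')(b) = Mul(4, Pow(b, 2)) (Function('p')(b) = Pow(Mul(2, b), 2) = Mul(4, Pow(b, 2)))
Mul(Function('p')(Function('C')(0)), Pow(Function('c')(-37), -1)) = Mul(Mul(4, Pow(Mul(16, Pow(0, 4)), 2)), Pow(Add(74176, Mul(-244, -37)), -1)) = Mul(Mul(4, Pow(Mul(16, 0), 2)), Pow(Add(74176, 9028), -1)) = Mul(Mul(4, Pow(0, 2)), Pow(83204, -1)) = Mul(Mul(4, 0), Rational(1, 83204)) = Mul(0, Rational(1, 83204)) = 0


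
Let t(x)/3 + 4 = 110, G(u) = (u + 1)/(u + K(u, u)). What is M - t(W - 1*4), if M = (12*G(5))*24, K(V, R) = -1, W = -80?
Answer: 114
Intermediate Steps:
G(u) = (1 + u)/(-1 + u) (G(u) = (u + 1)/(u - 1) = (1 + u)/(-1 + u))
t(x) = 318 (t(x) = -12 + 3*110 = -12 + 330 = 318)
M = 432 (M = (12*((1 + 5)/(-1 + 5)))*24 = (12*(6/4))*24 = (12*((1/4)*6))*24 = (12*(3/2))*24 = 18*24 = 432)
M - t(W - 1*4) = 432 - 1*318 = 432 - 318 = 114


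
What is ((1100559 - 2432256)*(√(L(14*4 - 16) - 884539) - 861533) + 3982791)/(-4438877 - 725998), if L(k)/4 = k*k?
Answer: -127478321588/573875 + 443899*I*√97571/573875 ≈ -2.2214e+5 + 241.62*I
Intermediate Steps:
L(k) = 4*k² (L(k) = 4*(k*k) = 4*k²)
((1100559 - 2432256)*(√(L(14*4 - 16) - 884539) - 861533) + 3982791)/(-4438877 - 725998) = ((1100559 - 2432256)*(√(4*(14*4 - 16)² - 884539) - 861533) + 3982791)/(-4438877 - 725998) = (-1331697*(√(4*(56 - 16)² - 884539) - 861533) + 3982791)/(-5164875) = (-1331697*(√(4*40² - 884539) - 861533) + 3982791)*(-1/5164875) = (-1331697*(√(4*1600 - 884539) - 861533) + 3982791)*(-1/5164875) = (-1331697*(√(6400 - 884539) - 861533) + 3982791)*(-1/5164875) = (-1331697*(√(-878139) - 861533) + 3982791)*(-1/5164875) = (-1331697*(3*I*√97571 - 861533) + 3982791)*(-1/5164875) = (-1331697*(-861533 + 3*I*√97571) + 3982791)*(-1/5164875) = ((1147300911501 - 3995091*I*√97571) + 3982791)*(-1/5164875) = (1147304894292 - 3995091*I*√97571)*(-1/5164875) = -127478321588/573875 + 443899*I*√97571/573875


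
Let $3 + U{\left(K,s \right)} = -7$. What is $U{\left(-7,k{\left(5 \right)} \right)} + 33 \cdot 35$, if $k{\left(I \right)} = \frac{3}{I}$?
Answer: $1145$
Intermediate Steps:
$U{\left(K,s \right)} = -10$ ($U{\left(K,s \right)} = -3 - 7 = -10$)
$U{\left(-7,k{\left(5 \right)} \right)} + 33 \cdot 35 = -10 + 33 \cdot 35 = -10 + 1155 = 1145$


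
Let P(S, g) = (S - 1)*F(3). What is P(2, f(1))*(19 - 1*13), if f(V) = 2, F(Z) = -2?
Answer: -12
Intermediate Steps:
P(S, g) = 2 - 2*S (P(S, g) = (S - 1)*(-2) = (-1 + S)*(-2) = 2 - 2*S)
P(2, f(1))*(19 - 1*13) = (2 - 2*2)*(19 - 1*13) = (2 - 4)*(19 - 13) = -2*6 = -12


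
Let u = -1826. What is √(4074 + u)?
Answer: 2*√562 ≈ 47.413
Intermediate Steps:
√(4074 + u) = √(4074 - 1826) = √2248 = 2*√562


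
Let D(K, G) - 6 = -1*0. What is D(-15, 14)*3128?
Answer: 18768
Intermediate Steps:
D(K, G) = 6 (D(K, G) = 6 - 1*0 = 6 + 0 = 6)
D(-15, 14)*3128 = 6*3128 = 18768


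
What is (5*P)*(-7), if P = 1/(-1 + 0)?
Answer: 35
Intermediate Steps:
P = -1 (P = 1/(-1) = -1)
(5*P)*(-7) = (5*(-1))*(-7) = -5*(-7) = 35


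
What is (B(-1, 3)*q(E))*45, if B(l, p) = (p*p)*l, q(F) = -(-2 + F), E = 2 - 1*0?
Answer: 0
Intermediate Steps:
E = 2 (E = 2 + 0 = 2)
q(F) = 2 - F
B(l, p) = l*p**2 (B(l, p) = p**2*l = l*p**2)
(B(-1, 3)*q(E))*45 = ((-1*3**2)*(2 - 1*2))*45 = ((-1*9)*(2 - 2))*45 = -9*0*45 = 0*45 = 0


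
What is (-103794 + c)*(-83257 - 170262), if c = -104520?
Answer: 52811556966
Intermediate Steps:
(-103794 + c)*(-83257 - 170262) = (-103794 - 104520)*(-83257 - 170262) = -208314*(-253519) = 52811556966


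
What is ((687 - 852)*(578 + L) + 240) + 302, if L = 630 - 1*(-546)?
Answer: -288868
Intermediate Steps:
L = 1176 (L = 630 + 546 = 1176)
((687 - 852)*(578 + L) + 240) + 302 = ((687 - 852)*(578 + 1176) + 240) + 302 = (-165*1754 + 240) + 302 = (-289410 + 240) + 302 = -289170 + 302 = -288868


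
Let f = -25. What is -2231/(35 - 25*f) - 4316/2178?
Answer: -116783/21780 ≈ -5.3619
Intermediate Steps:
-2231/(35 - 25*f) - 4316/2178 = -2231/(35 - 25*(-25)) - 4316/2178 = -2231/(35 + 625) - 4316*1/2178 = -2231/660 - 2158/1089 = -116783/21780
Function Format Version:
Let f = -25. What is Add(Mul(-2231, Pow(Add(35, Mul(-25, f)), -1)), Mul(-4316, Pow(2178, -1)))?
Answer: Rational(-116783, 21780) ≈ -5.3619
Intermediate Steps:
Add(Mul(-2231, Pow(Add(35, Mul(-25, f)), -1)), Mul(-4316, Pow(2178, -1))) = Add(Mul(-2231, Pow(Add(35, Mul(-25, -25)), -1)), Mul(-4316, Pow(2178, -1))) = Add(Mul(-2231, Pow(Add(35, 625), -1)), Mul(-4316, Rational(1, 2178))) = Add(Mul(-2231, Pow(660, -1)), Rational(-2158, 1089)) = Add(Mul(-2231, Rational(1, 660)), Rational(-2158, 1089)) = Add(Rational(-2231, 660), Rational(-2158, 1089)) = Rational(-116783, 21780)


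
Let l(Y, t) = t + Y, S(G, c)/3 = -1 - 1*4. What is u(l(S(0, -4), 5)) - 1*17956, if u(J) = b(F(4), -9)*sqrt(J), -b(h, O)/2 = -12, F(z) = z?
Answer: -17956 + 24*I*sqrt(10) ≈ -17956.0 + 75.895*I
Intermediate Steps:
b(h, O) = 24 (b(h, O) = -2*(-12) = 24)
S(G, c) = -15 (S(G, c) = 3*(-1 - 1*4) = 3*(-1 - 4) = 3*(-5) = -15)
l(Y, t) = Y + t
u(J) = 24*sqrt(J)
u(l(S(0, -4), 5)) - 1*17956 = 24*sqrt(-15 + 5) - 1*17956 = 24*sqrt(-10) - 17956 = 24*(I*sqrt(10)) - 17956 = 24*I*sqrt(10) - 17956 = -17956 + 24*I*sqrt(10)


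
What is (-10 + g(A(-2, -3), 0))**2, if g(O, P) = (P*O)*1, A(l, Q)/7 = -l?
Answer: 100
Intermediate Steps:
A(l, Q) = -7*l (A(l, Q) = 7*(-l) = -7*l)
g(O, P) = O*P (g(O, P) = (O*P)*1 = O*P)
(-10 + g(A(-2, -3), 0))**2 = (-10 - 7*(-2)*0)**2 = (-10 + 14*0)**2 = (-10 + 0)**2 = (-10)**2 = 100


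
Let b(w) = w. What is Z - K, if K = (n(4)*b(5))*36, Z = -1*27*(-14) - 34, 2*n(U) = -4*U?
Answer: 1784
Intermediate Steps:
n(U) = -2*U (n(U) = (-4*U)/2 = -2*U)
Z = 344 (Z = -27*(-14) - 34 = 378 - 34 = 344)
K = -1440 (K = (-2*4*5)*36 = -8*5*36 = -40*36 = -1440)
Z - K = 344 - 1*(-1440) = 344 + 1440 = 1784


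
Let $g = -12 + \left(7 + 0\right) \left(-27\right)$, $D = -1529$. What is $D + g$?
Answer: $-1730$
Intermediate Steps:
$g = -201$ ($g = -12 + 7 \left(-27\right) = -12 - 189 = -201$)
$D + g = -1529 - 201 = -1730$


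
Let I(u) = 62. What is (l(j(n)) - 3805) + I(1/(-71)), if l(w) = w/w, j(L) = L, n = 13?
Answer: -3742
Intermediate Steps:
l(w) = 1
(l(j(n)) - 3805) + I(1/(-71)) = (1 - 3805) + 62 = -3804 + 62 = -3742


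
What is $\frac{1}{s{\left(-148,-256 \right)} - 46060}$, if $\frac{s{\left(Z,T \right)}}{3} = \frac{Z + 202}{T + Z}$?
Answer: $- \frac{202}{9304201} \approx -2.1711 \cdot 10^{-5}$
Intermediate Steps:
$s{\left(Z,T \right)} = \frac{3 \left(202 + Z\right)}{T + Z}$ ($s{\left(Z,T \right)} = 3 \frac{Z + 202}{T + Z} = 3 \frac{202 + Z}{T + Z} = \frac{3 \left(202 + Z\right)}{T + Z}$)
$\frac{1}{s{\left(-148,-256 \right)} - 46060} = \frac{1}{\frac{3 \left(202 - 148\right)}{-256 - 148} - 46060} = \frac{1}{3 \frac{1}{-404} \cdot 54 - 46060} = \frac{1}{3 \left(- \frac{1}{404}\right) 54 - 46060} = \frac{1}{- \frac{81}{202} - 46060} = \frac{1}{- \frac{9304201}{202}} = - \frac{202}{9304201}$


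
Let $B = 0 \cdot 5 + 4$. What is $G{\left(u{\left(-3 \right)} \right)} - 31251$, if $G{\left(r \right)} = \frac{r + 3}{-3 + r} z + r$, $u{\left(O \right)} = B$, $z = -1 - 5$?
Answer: $-31289$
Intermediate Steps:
$z = -6$ ($z = -1 - 5 = -6$)
$B = 4$ ($B = 0 + 4 = 4$)
$u{\left(O \right)} = 4$
$G{\left(r \right)} = r - \frac{6 \left(3 + r\right)}{-3 + r}$ ($G{\left(r \right)} = \frac{r + 3}{-3 + r} \left(-6\right) + r = \frac{3 + r}{-3 + r} \left(-6\right) + r = - \frac{6 \left(3 + r\right)}{-3 + r} + r = r - \frac{6 \left(3 + r\right)}{-3 + r}$)
$G{\left(u{\left(-3 \right)} \right)} - 31251 = \frac{-18 + 4^{2} - 36}{-3 + 4} - 31251 = \frac{-18 + 16 - 36}{1} - 31251 = 1 \left(-38\right) - 31251 = -38 - 31251 = -31289$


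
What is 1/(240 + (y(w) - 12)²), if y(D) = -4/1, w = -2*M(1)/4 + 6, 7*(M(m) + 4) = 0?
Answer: 1/496 ≈ 0.0020161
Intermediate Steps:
M(m) = -4 (M(m) = -4 + (⅐)*0 = -4 + 0 = -4)
w = 8 (w = -(-8)/4 + 6 = -2*(-1) + 6 = 2 + 6 = 8)
y(D) = -4 (y(D) = -4*1 = -4)
1/(240 + (y(w) - 12)²) = 1/(240 + (-4 - 12)²) = 1/(240 + (-16)²) = 1/(240 + 256) = 1/496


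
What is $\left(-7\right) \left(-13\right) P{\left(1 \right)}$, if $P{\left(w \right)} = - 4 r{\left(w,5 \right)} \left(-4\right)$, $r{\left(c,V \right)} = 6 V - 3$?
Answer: $39312$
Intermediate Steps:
$r{\left(c,V \right)} = -3 + 6 V$
$P{\left(w \right)} = 432$ ($P{\left(w \right)} = - 4 \left(-3 + 6 \cdot 5\right) \left(-4\right) = - 4 \left(-3 + 30\right) \left(-4\right) = \left(-4\right) 27 \left(-4\right) = \left(-108\right) \left(-4\right) = 432$)
$\left(-7\right) \left(-13\right) P{\left(1 \right)} = \left(-7\right) \left(-13\right) 432 = 91 \cdot 432 = 39312$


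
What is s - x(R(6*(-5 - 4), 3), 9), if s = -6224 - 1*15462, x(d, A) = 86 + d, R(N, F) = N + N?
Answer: -21664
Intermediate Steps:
R(N, F) = 2*N
s = -21686 (s = -6224 - 15462 = -21686)
s - x(R(6*(-5 - 4), 3), 9) = -21686 - (86 + 2*(6*(-5 - 4))) = -21686 - (86 + 2*(6*(-9))) = -21686 - (86 + 2*(-54)) = -21686 - (86 - 108) = -21686 - 1*(-22) = -21686 + 22 = -21664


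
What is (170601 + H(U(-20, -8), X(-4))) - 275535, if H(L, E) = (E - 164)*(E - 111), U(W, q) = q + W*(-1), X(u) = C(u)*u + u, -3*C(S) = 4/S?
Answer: -767114/9 ≈ -85235.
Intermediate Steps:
C(S) = -4/(3*S)
X(u) = -4/3 + u (X(u) = (-4/(3*u))*u + u = -4/3 + u)
U(W, q) = q - W
H(L, E) = (-164 + E)*(-111 + E)
(170601 + H(U(-20, -8), X(-4))) - 275535 = (170601 + (18204 + (-4/3 - 4)² - 275*(-4/3 - 4))) - 275535 = (170601 + (18204 + (-16/3)² - 275*(-16/3))) - 275535 = (170601 + (18204 + 256/9 + 4400/3)) - 275535 = (170601 + 177292/9) - 275535 = 1712701/9 - 275535 = -767114/9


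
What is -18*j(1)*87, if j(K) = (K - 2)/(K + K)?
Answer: 783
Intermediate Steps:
j(K) = (-2 + K)/(2*K) (j(K) = (-2 + K)/((2*K)) = (-2 + K)*(1/(2*K)) = (-2 + K)/(2*K))
-18*j(1)*87 = -9*(-2 + 1)/1*87 = -9*(-1)*87 = -18*(-½)*87 = 9*87 = 783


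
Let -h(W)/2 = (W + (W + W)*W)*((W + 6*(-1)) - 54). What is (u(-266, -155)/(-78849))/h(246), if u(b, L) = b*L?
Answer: 665/57375894132 ≈ 1.1590e-8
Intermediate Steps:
u(b, L) = L*b
h(W) = -2*(-60 + W)*(W + 2*W²) (h(W) = -2*(W + (W + W)*W)*((W + 6*(-1)) - 54) = -2*(W + (2*W)*W)*((W - 6) - 54) = -2*(W + 2*W²)*((-6 + W) - 54) = -2*(W + 2*W²)*(-60 + W) = -2*(-60 + W)*(W + 2*W²))
(u(-266, -155)/(-78849))/h(246) = (-155*(-266)/(-78849))/((2*246*(60 - 2*246² + 119*246))) = (41230*(-1/78849))/((2*246*(60 - 2*60516 + 29274))) = -41230*1/(492*(60 - 121032 + 29274))/78849 = -41230/(78849*(2*246*(-91698))) = -41230/78849/(-45115416) = -41230/78849*(-1/45115416) = 665/57375894132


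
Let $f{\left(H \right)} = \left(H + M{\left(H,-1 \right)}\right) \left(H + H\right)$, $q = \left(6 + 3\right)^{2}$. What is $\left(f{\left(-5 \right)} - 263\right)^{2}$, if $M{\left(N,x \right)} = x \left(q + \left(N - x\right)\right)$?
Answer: $310249$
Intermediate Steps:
$q = 81$ ($q = 9^{2} = 81$)
$M{\left(N,x \right)} = x \left(81 + N - x\right)$ ($M{\left(N,x \right)} = x \left(81 + \left(N - x\right)\right) = x \left(81 + N - x\right)$)
$f{\left(H \right)} = - 164 H$ ($f{\left(H \right)} = \left(H - \left(81 + H - -1\right)\right) \left(H + H\right) = \left(H - \left(81 + H + 1\right)\right) 2 H = \left(H - \left(82 + H\right)\right) 2 H = - 82 \cdot 2 H = - 164 H$)
$\left(f{\left(-5 \right)} - 263\right)^{2} = \left(\left(-164\right) \left(-5\right) - 263\right)^{2} = \left(820 - 263\right)^{2} = 557^{2} = 310249$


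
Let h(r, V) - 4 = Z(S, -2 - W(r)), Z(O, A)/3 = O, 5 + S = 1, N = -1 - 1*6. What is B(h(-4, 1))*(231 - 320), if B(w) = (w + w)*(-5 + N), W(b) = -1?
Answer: -17088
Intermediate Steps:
N = -7 (N = -1 - 6 = -7)
S = -4 (S = -5 + 1 = -4)
Z(O, A) = 3*O
h(r, V) = -8 (h(r, V) = 4 + 3*(-4) = 4 - 12 = -8)
B(w) = -24*w (B(w) = (w + w)*(-5 - 7) = (2*w)*(-12) = -24*w)
B(h(-4, 1))*(231 - 320) = (-24*(-8))*(231 - 320) = 192*(-89) = -17088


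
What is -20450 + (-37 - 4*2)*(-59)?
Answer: -17795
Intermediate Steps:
-20450 + (-37 - 4*2)*(-59) = -20450 + (-37 - 8)*(-59) = -20450 - 45*(-59) = -20450 + 2655 = -17795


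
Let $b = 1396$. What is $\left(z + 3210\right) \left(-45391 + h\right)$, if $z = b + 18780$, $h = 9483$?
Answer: $-839744488$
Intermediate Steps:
$z = 20176$ ($z = 1396 + 18780 = 20176$)
$\left(z + 3210\right) \left(-45391 + h\right) = \left(20176 + 3210\right) \left(-45391 + 9483\right) = 23386 \left(-35908\right) = -839744488$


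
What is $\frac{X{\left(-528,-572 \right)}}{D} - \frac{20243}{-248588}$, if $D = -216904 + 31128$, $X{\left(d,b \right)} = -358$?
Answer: $\frac{481207259}{5772710536} \approx 0.083359$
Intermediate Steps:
$D = -185776$
$\frac{X{\left(-528,-572 \right)}}{D} - \frac{20243}{-248588} = - \frac{358}{-185776} - \frac{20243}{-248588} = \left(-358\right) \left(- \frac{1}{185776}\right) - - \frac{20243}{248588} = \frac{179}{92888} + \frac{20243}{248588} = \frac{481207259}{5772710536}$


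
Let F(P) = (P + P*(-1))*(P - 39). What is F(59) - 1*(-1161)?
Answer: 1161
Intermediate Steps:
F(P) = 0 (F(P) = (P - P)*(-39 + P) = 0*(-39 + P) = 0)
F(59) - 1*(-1161) = 0 - 1*(-1161) = 0 + 1161 = 1161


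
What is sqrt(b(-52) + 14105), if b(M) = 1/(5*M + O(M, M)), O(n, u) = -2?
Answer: sqrt(968223358)/262 ≈ 118.76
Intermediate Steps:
b(M) = 1/(-2 + 5*M) (b(M) = 1/(5*M - 2) = 1/(-2 + 5*M))
sqrt(b(-52) + 14105) = sqrt(1/(-2 + 5*(-52)) + 14105) = sqrt(1/(-2 - 260) + 14105) = sqrt(1/(-262) + 14105) = sqrt(-1/262 + 14105) = sqrt(3695509/262) = sqrt(968223358)/262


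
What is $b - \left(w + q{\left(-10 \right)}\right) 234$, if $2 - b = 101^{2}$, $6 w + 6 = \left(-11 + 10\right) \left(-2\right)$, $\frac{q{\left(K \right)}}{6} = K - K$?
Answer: $-10043$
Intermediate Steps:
$q{\left(K \right)} = 0$ ($q{\left(K \right)} = 6 \left(K - K\right) = 6 \cdot 0 = 0$)
$w = - \frac{2}{3}$ ($w = -1 + \frac{\left(-11 + 10\right) \left(-2\right)}{6} = -1 + \frac{\left(-1\right) \left(-2\right)}{6} = -1 + \frac{1}{6} \cdot 2 = -1 + \frac{1}{3} = - \frac{2}{3} \approx -0.66667$)
$b = -10199$ ($b = 2 - 101^{2} = 2 - 10201 = -10199$)
$b - \left(w + q{\left(-10 \right)}\right) 234 = -10199 - \left(- \frac{2}{3} + 0\right) 234 = -10199 - \left(- \frac{2}{3}\right) 234 = -10199 - -156 = -10199 + 156 = -10043$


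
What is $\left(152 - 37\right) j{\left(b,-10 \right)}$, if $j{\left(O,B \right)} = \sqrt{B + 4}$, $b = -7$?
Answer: $115 i \sqrt{6} \approx 281.69 i$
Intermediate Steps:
$j{\left(O,B \right)} = \sqrt{4 + B}$
$\left(152 - 37\right) j{\left(b,-10 \right)} = \left(152 - 37\right) \sqrt{4 - 10} = 115 \sqrt{-6} = 115 i \sqrt{6}$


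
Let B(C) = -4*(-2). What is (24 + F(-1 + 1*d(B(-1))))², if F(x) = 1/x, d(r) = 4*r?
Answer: 555025/961 ≈ 577.55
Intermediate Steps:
B(C) = 8
F(x) = 1/x
(24 + F(-1 + 1*d(B(-1))))² = (24 + 1/(-1 + 1*(4*8)))² = (24 + 1/(-1 + 1*32))² = (24 + 1/(-1 + 32))² = (24 + 1/31)² = (745/31)² = 555025/961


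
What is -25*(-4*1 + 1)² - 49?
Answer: -274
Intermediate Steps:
-25*(-4*1 + 1)² - 49 = -25*(-4 + 1)² - 49 = -25*(-3)² - 49 = -25*9 - 49 = -225 - 49 = -274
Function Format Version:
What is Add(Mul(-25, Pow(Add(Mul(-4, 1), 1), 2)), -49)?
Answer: -274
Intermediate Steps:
Add(Mul(-25, Pow(Add(Mul(-4, 1), 1), 2)), -49) = Add(Mul(-25, Pow(Add(-4, 1), 2)), -49) = Add(Mul(-25, Pow(-3, 2)), -49) = Add(Mul(-25, 9), -49) = Add(-225, -49) = -274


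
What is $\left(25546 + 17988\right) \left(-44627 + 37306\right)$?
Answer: $-318712414$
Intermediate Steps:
$\left(25546 + 17988\right) \left(-44627 + 37306\right) = 43534 \left(-7321\right) = -318712414$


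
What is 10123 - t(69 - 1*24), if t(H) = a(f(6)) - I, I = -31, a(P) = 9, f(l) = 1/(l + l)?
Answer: 10083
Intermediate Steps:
f(l) = 1/(2*l)
t(H) = 40 (t(H) = 9 - 1*(-31) = 9 + 31 = 40)
10123 - t(69 - 1*24) = 10123 - 1*40 = 10123 - 40 = 10083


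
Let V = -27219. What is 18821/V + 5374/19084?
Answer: -106452529/259723698 ≈ -0.40987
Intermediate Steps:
18821/V + 5374/19084 = 18821/(-27219) + 5374/19084 = 18821*(-1/27219) + 5374*(1/19084) = -18821/27219 + 2687/9542 = -106452529/259723698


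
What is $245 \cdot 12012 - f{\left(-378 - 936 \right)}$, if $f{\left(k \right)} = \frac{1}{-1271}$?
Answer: $\frac{3740476741}{1271} \approx 2.9429 \cdot 10^{6}$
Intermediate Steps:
$f{\left(k \right)} = - \frac{1}{1271}$
$245 \cdot 12012 - f{\left(-378 - 936 \right)} = 245 \cdot 12012 - - \frac{1}{1271} = 2942940 + \frac{1}{1271} = \frac{3740476741}{1271}$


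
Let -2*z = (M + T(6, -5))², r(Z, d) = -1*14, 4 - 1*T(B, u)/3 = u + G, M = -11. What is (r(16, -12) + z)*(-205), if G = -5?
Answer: 202745/2 ≈ 1.0137e+5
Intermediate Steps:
T(B, u) = 27 - 3*u (T(B, u) = 12 - 3*(u - 5) = 12 - 3*(-5 + u) = 12 + (15 - 3*u) = 27 - 3*u)
r(Z, d) = -14
z = -961/2 (z = -(-11 + (27 - 3*(-5)))²/2 = -(-11 + (27 + 15))²/2 = -(-11 + 42)²/2 = -½*31² = -½*961 = -961/2 ≈ -480.50)
(r(16, -12) + z)*(-205) = (-14 - 961/2)*(-205) = -989/2*(-205) = 202745/2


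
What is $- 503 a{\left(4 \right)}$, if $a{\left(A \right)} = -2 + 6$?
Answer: $-2012$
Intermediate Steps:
$a{\left(A \right)} = 4$
$- 503 a{\left(4 \right)} = \left(-503\right) 4 = -2012$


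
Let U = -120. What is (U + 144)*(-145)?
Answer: -3480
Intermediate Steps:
(U + 144)*(-145) = (-120 + 144)*(-145) = 24*(-145) = -3480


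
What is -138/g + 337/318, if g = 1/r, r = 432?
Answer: -18957551/318 ≈ -59615.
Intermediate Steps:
g = 1/432 ≈ 0.0023148
-138/g + 337/318 = -138/1/432 + 337/318 = -138*432 + 337*(1/318) = -59616 + 337/318 = -18957551/318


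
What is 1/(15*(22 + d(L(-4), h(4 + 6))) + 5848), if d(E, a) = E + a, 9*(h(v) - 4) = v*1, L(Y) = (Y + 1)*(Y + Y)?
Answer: 3/19844 ≈ 0.00015118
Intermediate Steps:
L(Y) = 2*Y*(1 + Y) (L(Y) = (1 + Y)*(2*Y) = 2*Y*(1 + Y))
h(v) = 4 + v/9 (h(v) = 4 + (v*1)/9 = 4 + v/9)
1/(15*(22 + d(L(-4), h(4 + 6))) + 5848) = 1/(15*(22 + (2*(-4)*(1 - 4) + (4 + (4 + 6)/9))) + 5848) = 1/(15*(22 + (2*(-4)*(-3) + (4 + (⅑)*10))) + 5848) = 1/(15*(22 + (24 + (4 + 10/9))) + 5848) = 1/(15*(22 + (24 + 46/9)) + 5848) = 1/(15*(22 + 262/9) + 5848) = 1/(15*(460/9) + 5848) = 1/(2300/3 + 5848) = 1/(19844/3) = 3/19844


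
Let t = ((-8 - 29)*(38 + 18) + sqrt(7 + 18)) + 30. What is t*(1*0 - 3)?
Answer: 6111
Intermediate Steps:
t = -2037 (t = (-37*56 + sqrt(25)) + 30 = (-2072 + 5) + 30 = -2067 + 30 = -2037)
t*(1*0 - 3) = -2037*(1*0 - 3) = -2037*(0 - 3) = -2037*(-3) = 6111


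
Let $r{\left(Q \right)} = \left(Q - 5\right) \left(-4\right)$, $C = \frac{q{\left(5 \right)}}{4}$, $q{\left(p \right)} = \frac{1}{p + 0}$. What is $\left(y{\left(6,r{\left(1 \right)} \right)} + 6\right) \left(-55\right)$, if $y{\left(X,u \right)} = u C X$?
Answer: $-594$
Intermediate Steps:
$q{\left(p \right)} = \frac{1}{p}$
$C = \frac{1}{20}$ ($C = \frac{1}{5 \cdot 4} = \frac{1}{5} \cdot \frac{1}{4} = \frac{1}{20} \approx 0.05$)
$r{\left(Q \right)} = 20 - 4 Q$ ($r{\left(Q \right)} = \left(-5 + Q\right) \left(-4\right) = 20 - 4 Q$)
$y{\left(X,u \right)} = \frac{X u}{20}$ ($y{\left(X,u \right)} = u \frac{X}{20} = \frac{X u}{20}$)
$\left(y{\left(6,r{\left(1 \right)} \right)} + 6\right) \left(-55\right) = \left(\frac{1}{20} \cdot 6 \left(20 - 4\right) + 6\right) \left(-55\right) = \left(\frac{1}{20} \cdot 6 \cdot 16 + 6\right) \left(-55\right) = \left(\frac{24}{5} + 6\right) \left(-55\right) = \frac{54}{5} \left(-55\right) = -594$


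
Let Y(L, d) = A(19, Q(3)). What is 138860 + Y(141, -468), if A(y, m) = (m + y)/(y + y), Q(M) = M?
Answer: 2638351/19 ≈ 1.3886e+5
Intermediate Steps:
A(y, m) = (m + y)/(2*y) (A(y, m) = (m + y)/((2*y)) = (m + y)*(1/(2*y)) = (m + y)/(2*y))
Y(L, d) = 11/19 (Y(L, d) = (½)*(3 + 19)/19 = (½)*(1/19)*22 = 11/19)
138860 + Y(141, -468) = 138860 + 11/19 = 2638351/19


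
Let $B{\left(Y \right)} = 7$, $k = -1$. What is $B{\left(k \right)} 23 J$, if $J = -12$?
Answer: $-1932$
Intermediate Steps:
$B{\left(k \right)} 23 J = 7 \cdot 23 \left(-12\right) = 161 \left(-12\right) = -1932$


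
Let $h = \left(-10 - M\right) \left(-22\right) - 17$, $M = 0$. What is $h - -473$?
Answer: $676$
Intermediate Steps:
$h = 203$ ($h = \left(-10 - 0\right) \left(-22\right) - 17 = \left(-10 + 0\right) \left(-22\right) - 17 = \left(-10\right) \left(-22\right) - 17 = 220 - 17 = 203$)
$h - -473 = 203 - -473 = 203 + 473 = 676$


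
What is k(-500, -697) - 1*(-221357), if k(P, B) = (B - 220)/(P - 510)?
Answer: 223571487/1010 ≈ 2.2136e+5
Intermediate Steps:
k(P, B) = (-220 + B)/(-510 + P)
k(-500, -697) - 1*(-221357) = (-220 - 697)/(-510 - 500) - 1*(-221357) = -917/(-1010) + 221357 = -1/1010*(-917) + 221357 = 917/1010 + 221357 = 223571487/1010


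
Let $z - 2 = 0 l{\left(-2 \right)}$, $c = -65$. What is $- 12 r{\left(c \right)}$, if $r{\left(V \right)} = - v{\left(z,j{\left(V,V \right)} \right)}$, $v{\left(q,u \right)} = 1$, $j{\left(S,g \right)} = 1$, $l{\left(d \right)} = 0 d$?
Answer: $12$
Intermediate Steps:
$l{\left(d \right)} = 0$
$z = 2$ ($z = 2 + 0 \cdot 0 = 2 + 0 = 2$)
$r{\left(V \right)} = -1$ ($r{\left(V \right)} = \left(-1\right) 1 = -1$)
$- 12 r{\left(c \right)} = \left(-12\right) \left(-1\right) = 12$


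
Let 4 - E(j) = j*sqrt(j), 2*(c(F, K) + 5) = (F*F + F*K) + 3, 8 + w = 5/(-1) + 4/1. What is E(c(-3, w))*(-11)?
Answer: -44 + 319*sqrt(58)/4 ≈ 563.36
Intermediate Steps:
w = -9 (w = -8 + (5/(-1) + 4/1) = -8 + (5*(-1) + 4*1) = -8 + (-5 + 4) = -8 - 1 = -9)
c(F, K) = -7/2 + F**2/2 + F*K/2 (c(F, K) = -5 + ((F*F + F*K) + 3)/2 = -5 + ((F**2 + F*K) + 3)/2 = -5 + (3 + F**2 + F*K)/2 = -5 + (3/2 + F**2/2 + F*K/2) = -7/2 + F**2/2 + F*K/2)
E(j) = 4 - j**(3/2) (E(j) = 4 - j*sqrt(j) = 4 - j**(3/2))
E(c(-3, w))*(-11) = (4 - (-7/2 + (1/2)*(-3)**2 + (1/2)*(-3)*(-9))**(3/2))*(-11) = (4 - (-7/2 + (1/2)*9 + 27/2)**(3/2))*(-11) = (4 - (-7/2 + 9/2 + 27/2)**(3/2))*(-11) = (4 - (29/2)**(3/2))*(-11) = (4 - 29*sqrt(58)/4)*(-11) = -44 + 319*sqrt(58)/4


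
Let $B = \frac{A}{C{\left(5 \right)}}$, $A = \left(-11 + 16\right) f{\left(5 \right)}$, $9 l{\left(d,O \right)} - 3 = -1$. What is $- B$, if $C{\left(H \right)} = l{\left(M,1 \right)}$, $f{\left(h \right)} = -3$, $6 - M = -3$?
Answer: $\frac{135}{2} \approx 67.5$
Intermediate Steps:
$M = 9$ ($M = 6 - -3 = 6 + 3 = 9$)
$l{\left(d,O \right)} = \frac{2}{9}$ ($l{\left(d,O \right)} = \frac{1}{3} + \frac{1}{9} \left(-1\right) = \frac{1}{3} - \frac{1}{9} = \frac{2}{9}$)
$C{\left(H \right)} = \frac{2}{9}$
$A = -15$ ($A = \left(-11 + 16\right) \left(-3\right) = 5 \left(-3\right) = -15$)
$B = - \frac{135}{2}$ ($B = - \frac{15}{\frac{2}{9}} = \left(-15\right) \frac{9}{2} = - \frac{135}{2} \approx -67.5$)
$- B = \left(-1\right) \left(- \frac{135}{2}\right) = \frac{135}{2}$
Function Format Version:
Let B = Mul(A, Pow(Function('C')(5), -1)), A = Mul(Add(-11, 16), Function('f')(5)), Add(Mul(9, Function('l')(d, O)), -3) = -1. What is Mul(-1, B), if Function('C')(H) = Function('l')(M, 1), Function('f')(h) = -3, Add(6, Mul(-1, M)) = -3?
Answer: Rational(135, 2) ≈ 67.500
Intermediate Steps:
M = 9 (M = Add(6, Mul(-1, -3)) = Add(6, 3) = 9)
Function('l')(d, O) = Rational(2, 9) (Function('l')(d, O) = Add(Rational(1, 3), Mul(Rational(1, 9), -1)) = Add(Rational(1, 3), Rational(-1, 9)) = Rational(2, 9))
Function('C')(H) = Rational(2, 9)
A = -15 (A = Mul(Add(-11, 16), -3) = Mul(5, -3) = -15)
B = Rational(-135, 2) (B = Mul(-15, Pow(Rational(2, 9), -1)) = Mul(-15, Rational(9, 2)) = Rational(-135, 2) ≈ -67.500)
Mul(-1, B) = Mul(-1, Rational(-135, 2)) = Rational(135, 2)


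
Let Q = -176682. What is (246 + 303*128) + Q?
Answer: -137652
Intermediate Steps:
(246 + 303*128) + Q = (246 + 303*128) - 176682 = (246 + 38784) - 176682 = 39030 - 176682 = -137652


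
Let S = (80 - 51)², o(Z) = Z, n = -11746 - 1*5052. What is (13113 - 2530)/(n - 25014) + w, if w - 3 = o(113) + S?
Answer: 40003501/41812 ≈ 956.75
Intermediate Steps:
n = -16798 (n = -11746 - 5052 = -16798)
S = 841 (S = 29² = 841)
w = 957 (w = 3 + (113 + 841) = 3 + 954 = 957)
(13113 - 2530)/(n - 25014) + w = (13113 - 2530)/(-16798 - 25014) + 957 = 10583/(-41812) + 957 = 10583*(-1/41812) + 957 = -10583/41812 + 957 = 40003501/41812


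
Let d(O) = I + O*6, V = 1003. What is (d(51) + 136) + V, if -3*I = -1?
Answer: 4336/3 ≈ 1445.3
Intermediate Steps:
I = 1/3 (I = -1/3*(-1) = 1/3 ≈ 0.33333)
d(O) = 1/3 + 6*O (d(O) = 1/3 + O*6 = 1/3 + 6*O)
(d(51) + 136) + V = ((1/3 + 6*51) + 136) + 1003 = ((1/3 + 306) + 136) + 1003 = (919/3 + 136) + 1003 = 1327/3 + 1003 = 4336/3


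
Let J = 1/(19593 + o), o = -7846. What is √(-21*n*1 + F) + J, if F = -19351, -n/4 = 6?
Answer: 1/11747 + I*√18847 ≈ 8.5128e-5 + 137.28*I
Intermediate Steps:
n = -24 (n = -4*6 = -24)
J = 1/11747 (J = 1/(19593 - 7846) = 1/11747 ≈ 8.5128e-5)
√(-21*n*1 + F) + J = √(-21*(-24)*1 - 19351) + 1/11747 = √(504*1 - 19351) + 1/11747 = √(504 - 19351) + 1/11747 = √(-18847) + 1/11747 = I*√18847 + 1/11747 = 1/11747 + I*√18847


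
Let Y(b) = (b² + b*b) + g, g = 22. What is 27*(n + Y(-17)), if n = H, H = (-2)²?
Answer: 16308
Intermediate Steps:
H = 4
n = 4
Y(b) = 22 + 2*b² (Y(b) = (b² + b*b) + 22 = (b² + b²) + 22 = 2*b² + 22 = 22 + 2*b²)
27*(n + Y(-17)) = 27*(4 + (22 + 2*(-17)²)) = 27*(4 + (22 + 2*289)) = 27*(4 + (22 + 578)) = 27*(4 + 600) = 27*604 = 16308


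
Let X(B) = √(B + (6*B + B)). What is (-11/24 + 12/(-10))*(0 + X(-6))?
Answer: -199*I*√3/30 ≈ -11.489*I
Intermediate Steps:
X(B) = 2*√2*√B (X(B) = √(B + 7*B) = √(8*B) = 2*√2*√B)
(-11/24 + 12/(-10))*(0 + X(-6)) = (-11/24 + 12/(-10))*(0 + 2*√2*√(-6)) = (-11*1/24 + 12*(-⅒))*(0 + 2*√2*(I*√6)) = (-11/24 - 6/5)*(0 + 4*I*√3) = -199*I*√3/30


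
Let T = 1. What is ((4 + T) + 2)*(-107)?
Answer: -749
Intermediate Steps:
((4 + T) + 2)*(-107) = ((4 + 1) + 2)*(-107) = (5 + 2)*(-107) = 7*(-107) = -749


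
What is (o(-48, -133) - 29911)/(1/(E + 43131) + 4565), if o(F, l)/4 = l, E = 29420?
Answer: -2208670093/331195316 ≈ -6.6688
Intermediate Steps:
o(F, l) = 4*l
(o(-48, -133) - 29911)/(1/(E + 43131) + 4565) = (4*(-133) - 29911)/(1/(29420 + 43131) + 4565) = (-532 - 29911)/(1/72551 + 4565) = -30443/(1/72551 + 4565) = -30443/331195316/72551 = -30443*72551/331195316 = -2208670093/331195316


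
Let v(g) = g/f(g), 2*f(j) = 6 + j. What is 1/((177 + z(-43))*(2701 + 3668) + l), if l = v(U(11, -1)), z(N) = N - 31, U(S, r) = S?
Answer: 17/11152141 ≈ 1.5244e-6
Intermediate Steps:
f(j) = 3 + j/2 (f(j) = (6 + j)/2 = 3 + j/2)
z(N) = -31 + N
v(g) = g/(3 + g/2)
l = 22/17 (l = 2*11/(6 + 11) = 2*11/17 = 2*11*(1/17) = 22/17 ≈ 1.2941)
1/((177 + z(-43))*(2701 + 3668) + l) = 1/((177 + (-31 - 43))*(2701 + 3668) + 22/17) = 1/((177 - 74)*6369 + 22/17) = 1/(103*6369 + 22/17) = 1/(656007 + 22/17) = 1/(11152141/17) = 17/11152141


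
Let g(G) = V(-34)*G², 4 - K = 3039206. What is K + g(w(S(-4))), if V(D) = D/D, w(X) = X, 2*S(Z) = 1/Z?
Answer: -194508927/64 ≈ -3.0392e+6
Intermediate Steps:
K = -3039202 (K = 4 - 1*3039206 = 4 - 3039206 = -3039202)
S(Z) = 1/(2*Z)
V(D) = 1
g(G) = G² (g(G) = 1*G² = G²)
K + g(w(S(-4))) = -3039202 + ((½)/(-4))² = -3039202 + ((½)*(-¼))² = -3039202 + (-⅛)² = -3039202 + 1/64 = -194508927/64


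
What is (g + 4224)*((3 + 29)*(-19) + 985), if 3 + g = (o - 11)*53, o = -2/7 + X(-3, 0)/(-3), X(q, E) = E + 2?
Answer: 28402426/21 ≈ 1.3525e+6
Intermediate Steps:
X(q, E) = 2 + E
o = -20/21 (o = -2/7 + (2 + 0)/(-3) = -2*⅐ + 2*(-⅓) = -2/7 - ⅔ = -20/21 ≈ -0.95238)
g = -13366/21 (g = -3 + (-20/21 - 11)*53 = -3 - 251/21*53 = -3 - 13303/21 = -13366/21 ≈ -636.48)
(g + 4224)*((3 + 29)*(-19) + 985) = (-13366/21 + 4224)*((3 + 29)*(-19) + 985) = 75338*(32*(-19) + 985)/21 = 75338*(-608 + 985)/21 = (75338/21)*377 = 28402426/21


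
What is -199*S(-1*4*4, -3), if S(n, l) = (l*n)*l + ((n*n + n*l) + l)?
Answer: -31243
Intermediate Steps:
S(n, l) = l + n² + l*n + n*l² (S(n, l) = n*l² + ((n² + l*n) + l) = n*l² + (l + n² + l*n) = l + n² + l*n + n*l²)
-199*S(-1*4*4, -3) = -199*(-3 + (-1*4*4)² - 3*(-1*4)*4 + (-1*4*4)*(-3)²) = -199*(-3 + (-4*4)² - (-12)*4 - 4*4*9) = -199*(-3 + (-16)² - 3*(-16) - 16*9) = -199*(-3 + 256 + 48 - 144) = -199*157 = -31243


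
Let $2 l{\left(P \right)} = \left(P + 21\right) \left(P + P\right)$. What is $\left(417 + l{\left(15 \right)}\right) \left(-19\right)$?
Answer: $-18183$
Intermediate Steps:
$l{\left(P \right)} = P \left(21 + P\right)$ ($l{\left(P \right)} = \frac{\left(P + 21\right) \left(P + P\right)}{2} = \frac{\left(21 + P\right) 2 P}{2} = \frac{2 P \left(21 + P\right)}{2} = P \left(21 + P\right)$)
$\left(417 + l{\left(15 \right)}\right) \left(-19\right) = \left(417 + 15 \left(21 + 15\right)\right) \left(-19\right) = \left(417 + 15 \cdot 36\right) \left(-19\right) = \left(417 + 540\right) \left(-19\right) = 957 \left(-19\right) = -18183$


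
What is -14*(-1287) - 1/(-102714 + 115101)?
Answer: 223188965/12387 ≈ 18018.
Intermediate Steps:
-14*(-1287) - 1/(-102714 + 115101) = 18018 - 1/12387 = 223188965/12387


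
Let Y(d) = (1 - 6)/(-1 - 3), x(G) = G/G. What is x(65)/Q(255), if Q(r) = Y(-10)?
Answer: ⅘ ≈ 0.80000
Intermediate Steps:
x(G) = 1
Y(d) = 5/4 (Y(d) = -5/(-4) = -5*(-¼) = 5/4)
Q(r) = 5/4
x(65)/Q(255) = 1/(5/4) = 1*(⅘) = ⅘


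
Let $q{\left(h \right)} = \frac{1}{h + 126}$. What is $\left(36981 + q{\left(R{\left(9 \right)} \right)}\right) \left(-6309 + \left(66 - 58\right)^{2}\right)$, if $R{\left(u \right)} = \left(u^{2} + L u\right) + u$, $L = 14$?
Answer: $- \frac{78983656235}{342} \approx -2.3095 \cdot 10^{8}$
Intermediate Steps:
$R{\left(u \right)} = u^{2} + 15 u$ ($R{\left(u \right)} = \left(u^{2} + 14 u\right) + u = u^{2} + 15 u$)
$q{\left(h \right)} = \frac{1}{126 + h}$
$\left(36981 + q{\left(R{\left(9 \right)} \right)}\right) \left(-6309 + \left(66 - 58\right)^{2}\right) = \left(36981 + \frac{1}{126 + 9 \left(15 + 9\right)}\right) \left(-6309 + \left(66 - 58\right)^{2}\right) = \left(36981 + \frac{1}{126 + 9 \cdot 24}\right) \left(-6309 + 8^{2}\right) = \left(36981 + \frac{1}{126 + 216}\right) \left(-6309 + 64\right) = \left(36981 + \frac{1}{342}\right) \left(-6245\right) = \frac{12647503}{342} \left(-6245\right) = - \frac{78983656235}{342}$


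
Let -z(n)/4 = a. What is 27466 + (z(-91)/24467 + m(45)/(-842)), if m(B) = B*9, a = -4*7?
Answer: 565823128893/20601214 ≈ 27466.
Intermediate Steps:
a = -28
z(n) = 112 (z(n) = -4*(-28) = 112)
m(B) = 9*B
27466 + (z(-91)/24467 + m(45)/(-842)) = 27466 + (112/24467 + (9*45)/(-842)) = 27466 + (112*(1/24467) + 405*(-1/842)) = 27466 + (112/24467 - 405/842) = 27466 - 9814831/20601214 = 565823128893/20601214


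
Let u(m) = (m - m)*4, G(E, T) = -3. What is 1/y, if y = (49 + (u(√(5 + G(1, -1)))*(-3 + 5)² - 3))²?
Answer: 1/2116 ≈ 0.00047259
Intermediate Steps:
u(m) = 0 (u(m) = 0*4 = 0)
y = 2116 (y = (49 + (0*(-3 + 5)² - 3))² = (49 + (0*2² - 3))² = (49 + (0*4 - 3))² = (49 + (0 - 3))² = (49 - 3)² = 46² = 2116)
1/y = 1/2116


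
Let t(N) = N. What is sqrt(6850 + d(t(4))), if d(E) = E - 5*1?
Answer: 3*sqrt(761) ≈ 82.759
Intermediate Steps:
d(E) = -5 + E (d(E) = E - 5 = -5 + E)
sqrt(6850 + d(t(4))) = sqrt(6850 + (-5 + 4)) = sqrt(6850 - 1) = sqrt(6849) = 3*sqrt(761)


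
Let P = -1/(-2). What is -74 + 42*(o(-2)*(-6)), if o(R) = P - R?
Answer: -704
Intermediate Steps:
P = ½ (P = -1*(-½) = ½ ≈ 0.50000)
o(R) = ½ - R
-74 + 42*(o(-2)*(-6)) = -74 + 42*((½ - 1*(-2))*(-6)) = -74 + 42*((½ + 2)*(-6)) = -74 + 42*((5/2)*(-6)) = -74 + 42*(-15) = -74 - 630 = -704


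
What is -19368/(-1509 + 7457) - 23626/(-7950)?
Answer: -1681019/5910825 ≈ -0.28440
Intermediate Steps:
-19368/(-1509 + 7457) - 23626/(-7950) = -19368/5948 - 23626*(-1/7950) = -19368*1/5948 + 11813/3975 = -4842/1487 + 11813/3975 = -1681019/5910825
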